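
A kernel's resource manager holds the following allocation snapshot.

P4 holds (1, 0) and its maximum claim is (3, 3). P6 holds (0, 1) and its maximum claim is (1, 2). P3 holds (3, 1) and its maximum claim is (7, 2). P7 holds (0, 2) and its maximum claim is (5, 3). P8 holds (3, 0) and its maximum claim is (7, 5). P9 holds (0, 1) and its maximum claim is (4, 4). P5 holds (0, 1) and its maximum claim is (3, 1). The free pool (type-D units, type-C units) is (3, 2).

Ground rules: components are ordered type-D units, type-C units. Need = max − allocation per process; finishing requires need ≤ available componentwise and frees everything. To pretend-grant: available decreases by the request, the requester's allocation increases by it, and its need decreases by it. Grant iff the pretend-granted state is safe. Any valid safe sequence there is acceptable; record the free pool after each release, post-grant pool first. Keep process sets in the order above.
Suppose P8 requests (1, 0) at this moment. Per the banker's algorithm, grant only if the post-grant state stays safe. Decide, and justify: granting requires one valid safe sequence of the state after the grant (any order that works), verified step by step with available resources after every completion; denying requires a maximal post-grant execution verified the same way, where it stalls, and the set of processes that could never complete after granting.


DENY: after the grant no complete ordering would exist.
Key observation: after P6, P4, P5 the pool peaks at (3, 4), and each blocked process is short somewhere: P3 on type-D units; P7 on type-D units; P8 on type-C units; P9 on type-D units.
On the post-grant state, P6, P4, P5 is a maximal run — nothing extends it. Step-by-step check:
  pool = (2, 2)
  P6 needs (1, 1) <= (2, 2) -> finishes; pool += (0, 1) = (2, 3)
  P4 needs (2, 3) <= (2, 3) -> finishes; pool += (1, 0) = (3, 3)
  P5 needs (3, 0) <= (3, 3) -> finishes; pool += (0, 1) = (3, 4)
  P3 still needs (4, 1) but only (3, 4) is free — short on type-D units
  P7 still needs (5, 1) but only (3, 4) is free — short on type-D units
  P8 still needs (3, 5) but only (3, 4) is free — short on type-C units
  P9 still needs (4, 3) but only (3, 4) is free — short on type-D units
Had the request been granted, P3, P7, P8 and P9 could never finish.


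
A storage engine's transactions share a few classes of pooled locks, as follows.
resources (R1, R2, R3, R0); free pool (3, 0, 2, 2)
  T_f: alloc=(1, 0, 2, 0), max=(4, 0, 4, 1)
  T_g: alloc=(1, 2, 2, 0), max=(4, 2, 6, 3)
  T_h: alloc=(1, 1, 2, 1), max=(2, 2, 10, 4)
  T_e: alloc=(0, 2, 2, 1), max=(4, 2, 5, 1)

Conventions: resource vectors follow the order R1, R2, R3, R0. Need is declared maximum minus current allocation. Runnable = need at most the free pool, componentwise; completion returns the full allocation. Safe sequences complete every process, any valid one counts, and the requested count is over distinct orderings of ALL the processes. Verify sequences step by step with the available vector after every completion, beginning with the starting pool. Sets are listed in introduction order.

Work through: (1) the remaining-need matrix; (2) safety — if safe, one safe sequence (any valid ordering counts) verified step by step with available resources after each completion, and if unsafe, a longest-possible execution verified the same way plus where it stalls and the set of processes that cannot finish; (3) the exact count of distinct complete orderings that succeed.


(1) Need matrix, components ordered R1, R2, R3, R0:
  T_f: (3, 0, 2, 1)
  T_g: (3, 0, 4, 3)
  T_h: (1, 1, 8, 3)
  T_e: (4, 0, 3, 0)
(2) SAFE. One safe sequence: T_f, T_e, T_g, T_h.
Key observation: the first exact fit in this order is T_f — it needs (3, 0, 2, 1) with (3, 0, 2, 2) free, meeting a requested resource to the last unit.
Walking it through:
  pool = (3, 0, 2, 2)
  run T_f (needs (3, 0, 2, 1), free (3, 0, 2, 2)); after release of (1, 0, 2, 0) the pool is (4, 0, 4, 2)
  run T_e (needs (4, 0, 3, 0), free (4, 0, 4, 2)); after release of (0, 2, 2, 1) the pool is (4, 2, 6, 3)
  run T_g (needs (3, 0, 4, 3), free (4, 2, 6, 3)); after release of (1, 2, 2, 0) the pool is (5, 4, 8, 3)
  run T_h (needs (1, 1, 8, 3), free (5, 4, 8, 3)); after release of (1, 1, 2, 1) the pool is (6, 5, 10, 4)
(3) The exact count: 1 of the possible complete orderings is a safe sequence.


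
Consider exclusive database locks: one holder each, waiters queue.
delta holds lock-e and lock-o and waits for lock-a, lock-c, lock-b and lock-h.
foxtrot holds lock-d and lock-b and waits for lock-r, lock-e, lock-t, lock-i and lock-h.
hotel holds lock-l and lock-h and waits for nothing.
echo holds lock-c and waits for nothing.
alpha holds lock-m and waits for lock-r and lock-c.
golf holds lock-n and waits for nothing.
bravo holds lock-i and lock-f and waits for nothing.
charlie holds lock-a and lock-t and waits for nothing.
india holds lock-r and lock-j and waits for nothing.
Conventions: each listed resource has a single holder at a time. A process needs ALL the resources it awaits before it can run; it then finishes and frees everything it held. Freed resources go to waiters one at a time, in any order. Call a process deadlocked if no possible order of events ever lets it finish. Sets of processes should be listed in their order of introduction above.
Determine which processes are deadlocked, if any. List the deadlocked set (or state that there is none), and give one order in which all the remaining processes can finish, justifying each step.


Deadlocked: delta and foxtrot.
Key observation: the wait chain closes on itself along delta -> foxtrot -> delta; no other process is dragged down with it.
One completion order for the rest: charlie, bravo, echo, india, golf, hotel, alpha.
Walking it through:
  run charlie (it waits on nothing); releases lock-a and lock-t
  run bravo (it waits on nothing); releases lock-i and lock-f
  run echo (it waits on nothing); releases lock-c
  run india (it waits on nothing); releases lock-r and lock-j
  run golf (it waits on nothing); releases lock-n
  run hotel (it waits on nothing); releases lock-l and lock-h
  alpha: everything it awaited (lock-r and lock-c) is free; runs, freeing lock-m


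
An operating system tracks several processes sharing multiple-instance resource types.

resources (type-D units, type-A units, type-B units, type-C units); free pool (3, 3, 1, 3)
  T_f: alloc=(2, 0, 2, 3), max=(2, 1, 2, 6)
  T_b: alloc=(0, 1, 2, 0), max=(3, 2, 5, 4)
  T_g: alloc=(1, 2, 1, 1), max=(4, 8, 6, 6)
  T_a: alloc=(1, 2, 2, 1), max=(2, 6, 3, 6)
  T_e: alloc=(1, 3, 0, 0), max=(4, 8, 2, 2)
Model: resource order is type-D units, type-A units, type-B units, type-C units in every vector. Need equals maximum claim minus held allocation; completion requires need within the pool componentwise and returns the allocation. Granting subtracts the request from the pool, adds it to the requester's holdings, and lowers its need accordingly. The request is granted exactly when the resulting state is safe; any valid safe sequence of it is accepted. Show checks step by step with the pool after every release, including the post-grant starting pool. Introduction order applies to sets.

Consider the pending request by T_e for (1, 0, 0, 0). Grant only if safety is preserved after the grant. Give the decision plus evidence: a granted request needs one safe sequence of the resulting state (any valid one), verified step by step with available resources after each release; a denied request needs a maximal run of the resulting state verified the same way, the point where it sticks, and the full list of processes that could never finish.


GRANT. The post-grant state is safe; one safe sequence: T_f, T_b, T_a, T_g, T_e.
Key observation: (2, 3, 1, 3) free after granting still covers T_f first, and each release covers the next.
Check on the post-grant state, step by step:
  pool = (2, 3, 1, 3)
  run T_f (needs (0, 1, 0, 3), free (2, 3, 1, 3)); after release of (2, 0, 2, 3) the pool is (4, 3, 3, 6)
  run T_b (needs (3, 1, 3, 4), free (4, 3, 3, 6)); after release of (0, 1, 2, 0) the pool is (4, 4, 5, 6)
  run T_a (needs (1, 4, 1, 5), free (4, 4, 5, 6)); after release of (1, 2, 2, 1) the pool is (5, 6, 7, 7)
  run T_g (needs (3, 6, 5, 5), free (5, 6, 7, 7)); after release of (1, 2, 1, 1) the pool is (6, 8, 8, 8)
  run T_e (needs (2, 5, 2, 2), free (6, 8, 8, 8)); after release of (2, 3, 0, 0) the pool is (8, 11, 8, 8)


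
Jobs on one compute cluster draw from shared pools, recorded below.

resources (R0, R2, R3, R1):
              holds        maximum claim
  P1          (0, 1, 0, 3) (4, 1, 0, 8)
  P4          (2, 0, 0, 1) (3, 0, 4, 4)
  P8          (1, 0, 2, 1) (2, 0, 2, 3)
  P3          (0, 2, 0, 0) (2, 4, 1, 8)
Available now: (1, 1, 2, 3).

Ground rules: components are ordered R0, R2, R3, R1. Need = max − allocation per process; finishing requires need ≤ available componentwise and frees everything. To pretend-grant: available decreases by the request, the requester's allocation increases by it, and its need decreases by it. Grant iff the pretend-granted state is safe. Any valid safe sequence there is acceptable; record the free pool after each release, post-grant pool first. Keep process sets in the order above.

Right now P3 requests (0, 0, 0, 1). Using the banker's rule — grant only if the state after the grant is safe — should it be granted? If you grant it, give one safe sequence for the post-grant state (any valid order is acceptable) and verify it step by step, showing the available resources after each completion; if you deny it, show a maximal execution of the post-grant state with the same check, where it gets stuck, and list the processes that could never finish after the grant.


DENY — the pretend-granted state is unsafe.
Key observation: the wall is R1: completing P8, P4 brings the pool only to (4, 1, 4, 4), and all the rest need more.
On the post-grant state, P8, P4 is a maximal run — nothing extends it. Walking it through:
  pool = (1, 1, 2, 2)
  run P8 (needs (1, 0, 0, 2), free (1, 1, 2, 2)); after release of (1, 0, 2, 1) the pool is (2, 1, 4, 3)
  run P4 (needs (1, 0, 4, 3), free (2, 1, 4, 3)); after release of (2, 0, 0, 1) the pool is (4, 1, 4, 4)
  blocked: P1 wants (4, 0, 0, 5), pool (4, 1, 4, 4) — not enough R1
  blocked: P3 wants (2, 2, 1, 7), pool (4, 1, 4, 4) — not enough R2 and R1
Processes that could never finish after the grant: P1 and P3.


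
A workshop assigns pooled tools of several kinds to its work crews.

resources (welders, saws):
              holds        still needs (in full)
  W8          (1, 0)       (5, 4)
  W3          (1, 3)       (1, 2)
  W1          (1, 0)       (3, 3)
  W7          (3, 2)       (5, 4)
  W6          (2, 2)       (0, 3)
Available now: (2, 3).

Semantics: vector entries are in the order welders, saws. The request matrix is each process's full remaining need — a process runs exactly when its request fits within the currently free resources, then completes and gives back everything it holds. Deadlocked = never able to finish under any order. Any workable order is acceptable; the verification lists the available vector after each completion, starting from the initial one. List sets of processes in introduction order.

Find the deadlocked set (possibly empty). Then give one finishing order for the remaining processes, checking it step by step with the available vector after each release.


Nothing here is deadlocked.
Key observation: there is always a runnable process — W6 first — so the state unwinds completely.
One completion order for the rest: W6, W1, W8, W7, W3. Walking it through:
  pool = (2, 3)
  W6 needs (0, 3) <= (2, 3) -> finishes; pool += (2, 2) = (4, 5)
  W1 needs (3, 3) <= (4, 5) -> finishes; pool += (1, 0) = (5, 5)
  W8 needs (5, 4) <= (5, 5) -> finishes; pool += (1, 0) = (6, 5)
  W7 needs (5, 4) <= (6, 5) -> finishes; pool += (3, 2) = (9, 7)
  W3 needs (1, 2) <= (9, 7) -> finishes; pool += (1, 3) = (10, 10)


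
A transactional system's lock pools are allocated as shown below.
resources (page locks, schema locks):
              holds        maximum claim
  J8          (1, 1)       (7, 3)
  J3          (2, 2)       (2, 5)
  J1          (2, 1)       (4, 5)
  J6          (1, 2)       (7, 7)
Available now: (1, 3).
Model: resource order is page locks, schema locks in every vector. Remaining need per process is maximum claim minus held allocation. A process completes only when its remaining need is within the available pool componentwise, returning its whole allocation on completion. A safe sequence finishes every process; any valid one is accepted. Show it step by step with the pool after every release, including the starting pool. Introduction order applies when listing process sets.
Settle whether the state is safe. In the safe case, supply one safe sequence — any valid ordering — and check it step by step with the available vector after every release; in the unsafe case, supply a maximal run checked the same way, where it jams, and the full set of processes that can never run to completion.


UNSAFE — no complete ordering exists.
Key observation: once J3, J1 finish, the pool peaks at (5, 6) — and every remaining process still needs more page locks than that.
Going as far as possible: J3, J1; after that, nothing fits. Verifying each step:
  pool = (1, 3)
  run J3 (needs (0, 3), free (1, 3)); after release of (2, 2) the pool is (3, 5)
  run J1 (needs (2, 4), free (3, 5)); after release of (2, 1) the pool is (5, 6)
  J8 still needs (6, 2) but only (5, 6) is free — short on page locks
  J6 still needs (6, 5) but only (5, 6) is free — short on page locks
Permanently blocked: J8 and J6.


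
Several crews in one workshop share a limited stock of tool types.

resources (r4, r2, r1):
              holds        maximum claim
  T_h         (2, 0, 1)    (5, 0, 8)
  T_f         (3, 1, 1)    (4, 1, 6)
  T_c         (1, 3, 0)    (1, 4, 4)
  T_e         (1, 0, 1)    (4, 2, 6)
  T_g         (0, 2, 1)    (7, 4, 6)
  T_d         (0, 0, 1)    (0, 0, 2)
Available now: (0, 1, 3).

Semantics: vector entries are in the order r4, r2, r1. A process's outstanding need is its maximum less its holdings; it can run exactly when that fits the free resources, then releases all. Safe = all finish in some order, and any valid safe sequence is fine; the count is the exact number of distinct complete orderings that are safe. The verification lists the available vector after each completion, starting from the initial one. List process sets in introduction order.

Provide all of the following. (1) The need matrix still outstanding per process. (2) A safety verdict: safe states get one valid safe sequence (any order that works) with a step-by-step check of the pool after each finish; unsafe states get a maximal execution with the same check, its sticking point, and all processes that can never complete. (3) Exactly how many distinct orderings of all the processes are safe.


(1) Remaining need (order r4, r2, r1):
  T_h: (3, 0, 7)
  T_f: (1, 0, 5)
  T_c: (0, 1, 4)
  T_e: (3, 2, 5)
  T_g: (7, 2, 5)
  T_d: (0, 0, 1)
(2) UNSAFE — no complete ordering exists.
Key observation: the wall is r1: completing T_d, T_c brings the pool only to (1, 4, 4), and all the rest need more.
A maximal execution: T_d, T_c — then nothing else fits. Walking it through:
  pool = (0, 1, 3)
  T_d needs (0, 0, 1) <= (0, 1, 3) -> finishes; pool += (0, 0, 1) = (0, 1, 4)
  T_c needs (0, 1, 4) <= (0, 1, 4) -> finishes; pool += (1, 3, 0) = (1, 4, 4)
  blocked: T_h wants (3, 0, 7), pool (1, 4, 4) — not enough r4 and r1
  blocked: T_f wants (1, 0, 5), pool (1, 4, 4) — not enough r1
  blocked: T_e wants (3, 2, 5), pool (1, 4, 4) — not enough r4 and r1
  blocked: T_g wants (7, 2, 5), pool (1, 4, 4) — not enough r4 and r1
Processes that can never finish: T_h, T_f, T_e and T_g.
(3) The exact count: 0 of the possible complete orderings are safe sequences.


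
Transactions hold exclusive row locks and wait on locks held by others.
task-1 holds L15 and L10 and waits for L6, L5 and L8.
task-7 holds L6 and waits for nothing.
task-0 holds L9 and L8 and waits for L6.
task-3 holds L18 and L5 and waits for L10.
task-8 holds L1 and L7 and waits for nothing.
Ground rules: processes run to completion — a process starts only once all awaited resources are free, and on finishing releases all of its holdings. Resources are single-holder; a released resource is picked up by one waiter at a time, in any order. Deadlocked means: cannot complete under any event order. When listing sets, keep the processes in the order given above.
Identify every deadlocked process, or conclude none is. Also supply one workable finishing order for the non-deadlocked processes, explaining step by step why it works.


Deadlocked: task-1 and task-3.
Key observation: along task-1 -> task-3 -> task-1, each member waits on what the next one holds — a deadlock; no other process is dragged down with it.
A valid finishing order for the others: task-8, task-7, task-0.
Check, step by step:
  task-8: no waits; runs immediately, freeing L1 and L7
  task-7: no waits; runs immediately, freeing L6
  task-0 waits on L6 — all released -> runs and releases L9 and L8


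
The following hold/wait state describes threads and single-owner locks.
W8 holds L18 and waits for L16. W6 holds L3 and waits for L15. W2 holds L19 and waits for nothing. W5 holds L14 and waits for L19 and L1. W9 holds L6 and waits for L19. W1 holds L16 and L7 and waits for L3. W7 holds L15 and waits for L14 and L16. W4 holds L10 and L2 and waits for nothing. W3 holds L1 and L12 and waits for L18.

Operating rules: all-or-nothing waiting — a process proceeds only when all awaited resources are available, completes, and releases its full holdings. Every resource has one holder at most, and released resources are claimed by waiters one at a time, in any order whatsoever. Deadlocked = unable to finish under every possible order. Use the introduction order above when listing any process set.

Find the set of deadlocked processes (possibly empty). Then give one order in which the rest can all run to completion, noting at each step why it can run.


The deadlocked set is W8, W6, W5, W1, W7 and W3.
Key observation: the knot is the closed ring of waits W8 -> W1 -> W6 -> W7 -> W5 -> W3 -> W8; no other process is dragged down with it.
A valid finishing order for the others: W4, W2, W9.
Verifying each step:
  run W4 (it waits on nothing); releases L10 and L2
  run W2 (it waits on nothing); releases L19
  run W9 (all its waits — L19 — are resolved); releases L6


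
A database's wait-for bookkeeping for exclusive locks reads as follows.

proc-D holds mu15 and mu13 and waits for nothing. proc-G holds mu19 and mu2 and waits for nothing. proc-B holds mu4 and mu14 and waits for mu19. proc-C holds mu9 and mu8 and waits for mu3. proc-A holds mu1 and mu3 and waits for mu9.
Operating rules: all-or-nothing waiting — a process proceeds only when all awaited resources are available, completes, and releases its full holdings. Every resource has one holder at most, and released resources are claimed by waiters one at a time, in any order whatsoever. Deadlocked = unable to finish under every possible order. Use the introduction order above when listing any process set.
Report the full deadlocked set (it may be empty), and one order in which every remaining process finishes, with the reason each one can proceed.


Deadlocked: proc-C and proc-A.
Key observation: nobody on the ring proc-C -> proc-A -> proc-C can start until another member finishes, which never happens; no other process is dragged down with it.
A valid finishing order for the others: proc-G, proc-B, proc-D.
Verifying each step:
  run proc-G (it waits on nothing); releases mu19 and mu2
  proc-B: everything it awaited (mu19) is free; runs, freeing mu4 and mu14
  run proc-D (it waits on nothing); releases mu15 and mu13


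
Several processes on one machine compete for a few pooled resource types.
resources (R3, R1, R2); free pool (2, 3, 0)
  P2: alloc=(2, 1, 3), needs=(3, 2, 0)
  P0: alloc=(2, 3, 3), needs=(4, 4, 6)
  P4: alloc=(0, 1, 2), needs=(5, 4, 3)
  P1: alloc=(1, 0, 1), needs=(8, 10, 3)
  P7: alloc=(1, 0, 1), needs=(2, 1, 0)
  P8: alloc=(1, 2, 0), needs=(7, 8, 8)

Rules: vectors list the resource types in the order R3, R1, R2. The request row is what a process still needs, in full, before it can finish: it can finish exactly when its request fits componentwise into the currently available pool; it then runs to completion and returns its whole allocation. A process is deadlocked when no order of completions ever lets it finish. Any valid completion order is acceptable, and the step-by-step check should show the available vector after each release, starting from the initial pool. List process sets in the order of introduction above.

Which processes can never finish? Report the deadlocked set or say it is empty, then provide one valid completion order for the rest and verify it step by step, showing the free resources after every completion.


Nothing here is deadlocked.
Key observation: P7 leads a chain of completions in which each release enables another process.
A valid finishing order for the others: P7, P2, P4, P0, P8, P1. Check, step by step:
  pool = (2, 3, 0)
  run P7 (needs (2, 1, 0), free (2, 3, 0)); after release of (1, 0, 1) the pool is (3, 3, 1)
  run P2 (needs (3, 2, 0), free (3, 3, 1)); after release of (2, 1, 3) the pool is (5, 4, 4)
  run P4 (needs (5, 4, 3), free (5, 4, 4)); after release of (0, 1, 2) the pool is (5, 5, 6)
  run P0 (needs (4, 4, 6), free (5, 5, 6)); after release of (2, 3, 3) the pool is (7, 8, 9)
  run P8 (needs (7, 8, 8), free (7, 8, 9)); after release of (1, 2, 0) the pool is (8, 10, 9)
  run P1 (needs (8, 10, 3), free (8, 10, 9)); after release of (1, 0, 1) the pool is (9, 10, 10)


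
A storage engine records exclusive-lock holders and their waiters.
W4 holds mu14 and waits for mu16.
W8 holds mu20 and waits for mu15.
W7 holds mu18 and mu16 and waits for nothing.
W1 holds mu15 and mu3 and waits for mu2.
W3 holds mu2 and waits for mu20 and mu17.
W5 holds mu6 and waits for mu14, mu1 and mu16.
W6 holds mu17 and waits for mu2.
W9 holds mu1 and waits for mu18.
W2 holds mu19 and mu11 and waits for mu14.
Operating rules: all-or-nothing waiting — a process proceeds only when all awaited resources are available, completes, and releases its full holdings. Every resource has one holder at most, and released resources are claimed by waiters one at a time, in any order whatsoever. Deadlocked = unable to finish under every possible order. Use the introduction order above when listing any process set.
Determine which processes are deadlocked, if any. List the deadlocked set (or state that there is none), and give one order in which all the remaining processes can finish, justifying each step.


The deadlocked set is W8, W1, W3 and W6.
Key observation: the waits loop around W8 -> W1 -> W3 -> W8 with no way out; W6 is caught in further circular waits.
The rest can finish in the order W7, W4, W2, W9, W5.
Check, step by step:
  W7: no waits; runs immediately, freeing mu18 and mu16
  W4: everything it awaited (mu16) is free; runs, freeing mu14
  W2: everything it awaited (mu14) is free; runs, freeing mu19 and mu11
  W9: everything it awaited (mu18) is free; runs, freeing mu1
  W5: everything it awaited (mu14, mu1 and mu16) is free; runs, freeing mu6


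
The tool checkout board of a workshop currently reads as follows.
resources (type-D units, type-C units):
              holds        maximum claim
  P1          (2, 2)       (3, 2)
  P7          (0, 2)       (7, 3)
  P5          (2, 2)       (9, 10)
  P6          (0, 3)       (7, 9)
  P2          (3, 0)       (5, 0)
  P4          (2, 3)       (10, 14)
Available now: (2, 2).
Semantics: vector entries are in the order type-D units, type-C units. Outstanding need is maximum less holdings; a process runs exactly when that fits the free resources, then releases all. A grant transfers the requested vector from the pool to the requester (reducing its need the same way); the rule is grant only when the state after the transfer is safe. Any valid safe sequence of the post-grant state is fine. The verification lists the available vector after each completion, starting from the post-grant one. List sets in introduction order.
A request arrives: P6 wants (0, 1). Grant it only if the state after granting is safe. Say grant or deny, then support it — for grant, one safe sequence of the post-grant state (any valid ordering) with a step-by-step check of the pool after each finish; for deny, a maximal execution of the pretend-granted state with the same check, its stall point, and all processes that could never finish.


GRANT. The post-grant state is safe; one safe sequence: P1, P2, P7, P6, P5, P4.
Key observation: post-grant, (2, 1) remains, and an order beginning with P1 completes everyone.
Check on the post-grant state, step by step:
  pool = (2, 1)
  run P1 (needs (1, 0), free (2, 1)); after release of (2, 2) the pool is (4, 3)
  run P2 (needs (2, 0), free (4, 3)); after release of (3, 0) the pool is (7, 3)
  run P7 (needs (7, 1), free (7, 3)); after release of (0, 2) the pool is (7, 5)
  run P6 (needs (7, 5), free (7, 5)); after release of (0, 4) the pool is (7, 9)
  run P5 (needs (7, 8), free (7, 9)); after release of (2, 2) the pool is (9, 11)
  run P4 (needs (8, 11), free (9, 11)); after release of (2, 3) the pool is (11, 14)


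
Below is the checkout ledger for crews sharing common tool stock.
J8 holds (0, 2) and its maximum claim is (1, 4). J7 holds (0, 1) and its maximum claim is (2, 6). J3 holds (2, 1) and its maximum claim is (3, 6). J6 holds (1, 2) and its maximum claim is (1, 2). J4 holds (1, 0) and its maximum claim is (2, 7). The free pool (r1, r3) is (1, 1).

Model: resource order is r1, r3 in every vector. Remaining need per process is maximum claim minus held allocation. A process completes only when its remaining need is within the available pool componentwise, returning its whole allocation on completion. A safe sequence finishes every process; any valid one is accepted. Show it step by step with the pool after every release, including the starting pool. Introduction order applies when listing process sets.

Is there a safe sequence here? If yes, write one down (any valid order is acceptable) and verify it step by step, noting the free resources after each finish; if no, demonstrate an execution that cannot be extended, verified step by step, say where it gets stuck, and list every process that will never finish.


The state is SAFE; one workable sequence: J6, J8, J7, J3, J4.
Key observation: the first exact fit in this order is J7 — it needs (2, 5) with (2, 5) free, meeting a requested resource to the last unit.
Verifying each step:
  pool = (1, 1)
  J6 needs (0, 0) <= (1, 1) -> finishes; pool += (1, 2) = (2, 3)
  J8 needs (1, 2) <= (2, 3) -> finishes; pool += (0, 2) = (2, 5)
  J7 needs (2, 5) <= (2, 5) -> finishes; pool += (0, 1) = (2, 6)
  J3 needs (1, 5) <= (2, 6) -> finishes; pool += (2, 1) = (4, 7)
  J4 needs (1, 7) <= (4, 7) -> finishes; pool += (1, 0) = (5, 7)


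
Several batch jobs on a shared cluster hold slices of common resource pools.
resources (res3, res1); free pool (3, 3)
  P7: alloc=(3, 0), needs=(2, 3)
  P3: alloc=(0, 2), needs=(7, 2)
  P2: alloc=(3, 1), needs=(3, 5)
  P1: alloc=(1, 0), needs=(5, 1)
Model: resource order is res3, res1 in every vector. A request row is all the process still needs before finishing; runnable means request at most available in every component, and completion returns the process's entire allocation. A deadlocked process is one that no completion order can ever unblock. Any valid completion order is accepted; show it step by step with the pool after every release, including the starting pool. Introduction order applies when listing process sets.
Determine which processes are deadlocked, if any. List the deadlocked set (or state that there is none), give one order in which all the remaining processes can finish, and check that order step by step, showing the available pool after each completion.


No process is deadlocked.
Key observation: beginning at P7, releases accumulate fast enough that every process eventually fits.
The rest can finish in the order P7, P1, P3, P2. Walking it through:
  pool = (3, 3)
  run P7 (needs (2, 3), free (3, 3)); after release of (3, 0) the pool is (6, 3)
  run P1 (needs (5, 1), free (6, 3)); after release of (1, 0) the pool is (7, 3)
  run P3 (needs (7, 2), free (7, 3)); after release of (0, 2) the pool is (7, 5)
  run P2 (needs (3, 5), free (7, 5)); after release of (3, 1) the pool is (10, 6)


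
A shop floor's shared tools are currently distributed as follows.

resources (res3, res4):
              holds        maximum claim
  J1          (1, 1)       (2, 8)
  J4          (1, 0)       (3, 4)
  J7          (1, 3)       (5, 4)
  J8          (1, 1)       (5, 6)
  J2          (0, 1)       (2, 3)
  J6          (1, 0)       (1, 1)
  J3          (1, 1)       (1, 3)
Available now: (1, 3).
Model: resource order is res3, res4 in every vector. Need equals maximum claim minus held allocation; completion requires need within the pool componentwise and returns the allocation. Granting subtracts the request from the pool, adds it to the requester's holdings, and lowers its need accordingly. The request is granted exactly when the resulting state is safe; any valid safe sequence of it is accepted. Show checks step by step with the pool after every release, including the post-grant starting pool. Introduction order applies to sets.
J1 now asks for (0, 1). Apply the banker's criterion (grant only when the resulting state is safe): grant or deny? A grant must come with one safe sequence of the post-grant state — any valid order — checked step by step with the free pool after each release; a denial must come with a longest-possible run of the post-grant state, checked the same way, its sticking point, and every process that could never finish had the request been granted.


GRANT — the state after the grant stays safe, e.g. via J3, J6, J2, J4, J7, J8, J1.
Key observation: after the grant the pool drops to (1, 2), which still lets J3 finish first and unwind the rest.
Step-by-step check of the post-grant state:
  pool = (1, 2)
  J3 needs (0, 2) <= (1, 2) -> finishes; pool += (1, 1) = (2, 3)
  J6 needs (0, 1) <= (2, 3) -> finishes; pool += (1, 0) = (3, 3)
  J2 needs (2, 2) <= (3, 3) -> finishes; pool += (0, 1) = (3, 4)
  J4 needs (2, 4) <= (3, 4) -> finishes; pool += (1, 0) = (4, 4)
  J7 needs (4, 1) <= (4, 4) -> finishes; pool += (1, 3) = (5, 7)
  J8 needs (4, 5) <= (5, 7) -> finishes; pool += (1, 1) = (6, 8)
  J1 needs (1, 6) <= (6, 8) -> finishes; pool += (1, 2) = (7, 10)


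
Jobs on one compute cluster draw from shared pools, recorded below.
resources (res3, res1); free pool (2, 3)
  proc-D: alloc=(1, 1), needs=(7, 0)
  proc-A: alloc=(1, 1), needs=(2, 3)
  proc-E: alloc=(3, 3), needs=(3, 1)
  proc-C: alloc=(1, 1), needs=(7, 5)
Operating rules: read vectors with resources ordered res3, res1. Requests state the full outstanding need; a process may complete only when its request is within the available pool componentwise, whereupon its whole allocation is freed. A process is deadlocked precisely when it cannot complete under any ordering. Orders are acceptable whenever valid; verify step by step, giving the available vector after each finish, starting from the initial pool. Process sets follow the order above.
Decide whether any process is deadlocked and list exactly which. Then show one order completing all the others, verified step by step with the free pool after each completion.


Deadlocked: proc-D and proc-C.
Key observation: once proc-A, proc-E finish, the pool peaks at (6, 7) — and every remaining process still needs more res3 than that.
A valid finishing order for the others: proc-A, proc-E. Check, step by step:
  pool = (2, 3)
  proc-A: need (2, 3) fits (2, 3); releases (1, 1), pool now (3, 4)
  proc-E: need (3, 1) fits (3, 4); releases (3, 3), pool now (6, 7)
None of the blocked processes ever fits:
  blocked: proc-D wants (7, 0), pool (6, 7) — not enough res3
  blocked: proc-C wants (7, 5), pool (6, 7) — not enough res3


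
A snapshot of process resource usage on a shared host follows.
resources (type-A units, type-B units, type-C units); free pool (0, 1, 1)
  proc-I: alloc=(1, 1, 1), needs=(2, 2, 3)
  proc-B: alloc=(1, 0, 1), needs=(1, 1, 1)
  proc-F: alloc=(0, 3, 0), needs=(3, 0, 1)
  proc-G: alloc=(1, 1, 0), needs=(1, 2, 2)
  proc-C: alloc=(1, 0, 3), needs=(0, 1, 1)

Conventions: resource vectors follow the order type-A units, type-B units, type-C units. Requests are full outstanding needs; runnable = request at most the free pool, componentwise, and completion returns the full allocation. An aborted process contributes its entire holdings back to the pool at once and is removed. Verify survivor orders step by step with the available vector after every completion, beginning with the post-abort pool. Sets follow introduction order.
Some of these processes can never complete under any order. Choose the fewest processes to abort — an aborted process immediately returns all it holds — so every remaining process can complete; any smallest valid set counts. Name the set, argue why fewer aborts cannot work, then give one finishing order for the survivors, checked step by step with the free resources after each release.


Minimum abort set: proc-G.
Key observation: proc-I had no path to completion before; after the abort of proc-G ((1, 1, 0) returned), step 3 is where it fits.
Why nothing smaller works: aborting no one leaves the state deadlocked as given.
One survivor order: proc-C, proc-B, proc-I, proc-F. Walking it through (post-abort pool first):
  pool = (1, 2, 1)
  proc-C: need (0, 1, 1) fits (1, 2, 1); releases (1, 0, 3), pool now (2, 2, 4)
  proc-B: need (1, 1, 1) fits (2, 2, 4); releases (1, 0, 1), pool now (3, 2, 5)
  proc-I: need (2, 2, 3) fits (3, 2, 5); releases (1, 1, 1), pool now (4, 3, 6)
  proc-F: need (3, 0, 1) fits (4, 3, 6); releases (0, 3, 0), pool now (4, 6, 6)


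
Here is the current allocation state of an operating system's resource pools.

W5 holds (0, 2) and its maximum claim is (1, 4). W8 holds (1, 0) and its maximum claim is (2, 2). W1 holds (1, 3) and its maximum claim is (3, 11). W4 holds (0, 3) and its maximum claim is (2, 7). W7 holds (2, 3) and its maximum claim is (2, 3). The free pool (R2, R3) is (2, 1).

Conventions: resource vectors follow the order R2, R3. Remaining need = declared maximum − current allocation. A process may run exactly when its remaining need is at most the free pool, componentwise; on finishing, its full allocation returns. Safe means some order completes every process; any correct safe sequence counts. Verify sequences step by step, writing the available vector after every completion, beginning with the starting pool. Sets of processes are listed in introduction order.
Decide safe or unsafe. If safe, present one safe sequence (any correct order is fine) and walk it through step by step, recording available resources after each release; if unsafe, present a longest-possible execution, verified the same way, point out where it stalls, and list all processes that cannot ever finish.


SAFE — a valid safe sequence is W7, W4, W5, W8, W1.
Key observation: W4 marks the first exact bind of the order: its need (2, 4) fits the free (4, 4) with zero slack on a requested resource.
Step-by-step check:
  pool = (2, 1)
  W7 needs (0, 0) <= (2, 1) -> finishes; pool += (2, 3) = (4, 4)
  W4 needs (2, 4) <= (4, 4) -> finishes; pool += (0, 3) = (4, 7)
  W5 needs (1, 2) <= (4, 7) -> finishes; pool += (0, 2) = (4, 9)
  W8 needs (1, 2) <= (4, 9) -> finishes; pool += (1, 0) = (5, 9)
  W1 needs (2, 8) <= (5, 9) -> finishes; pool += (1, 3) = (6, 12)


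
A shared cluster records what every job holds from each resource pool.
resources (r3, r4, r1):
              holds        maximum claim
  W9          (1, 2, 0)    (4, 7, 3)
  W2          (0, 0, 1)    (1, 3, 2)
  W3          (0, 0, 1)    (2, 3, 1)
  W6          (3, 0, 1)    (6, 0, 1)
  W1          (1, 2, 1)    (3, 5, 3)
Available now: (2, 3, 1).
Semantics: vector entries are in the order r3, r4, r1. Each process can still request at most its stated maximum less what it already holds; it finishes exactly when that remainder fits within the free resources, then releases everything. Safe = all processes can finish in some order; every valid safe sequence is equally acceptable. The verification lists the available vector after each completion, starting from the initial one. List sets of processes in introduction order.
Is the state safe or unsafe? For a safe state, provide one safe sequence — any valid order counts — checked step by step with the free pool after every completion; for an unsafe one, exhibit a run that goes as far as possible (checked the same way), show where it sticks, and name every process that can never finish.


SAFE, for example via the order W3, W1, W9, W6, W2.
Key observation: W3 is the earliest step where a requested resource binds exactly: need (2, 3, 0), pool (2, 3, 1) at its turn.
Step-by-step check:
  pool = (2, 3, 1)
  run W3 (needs (2, 3, 0), free (2, 3, 1)); after release of (0, 0, 1) the pool is (2, 3, 2)
  run W1 (needs (2, 3, 2), free (2, 3, 2)); after release of (1, 2, 1) the pool is (3, 5, 3)
  run W9 (needs (3, 5, 3), free (3, 5, 3)); after release of (1, 2, 0) the pool is (4, 7, 3)
  run W6 (needs (3, 0, 0), free (4, 7, 3)); after release of (3, 0, 1) the pool is (7, 7, 4)
  run W2 (needs (1, 3, 1), free (7, 7, 4)); after release of (0, 0, 1) the pool is (7, 7, 5)


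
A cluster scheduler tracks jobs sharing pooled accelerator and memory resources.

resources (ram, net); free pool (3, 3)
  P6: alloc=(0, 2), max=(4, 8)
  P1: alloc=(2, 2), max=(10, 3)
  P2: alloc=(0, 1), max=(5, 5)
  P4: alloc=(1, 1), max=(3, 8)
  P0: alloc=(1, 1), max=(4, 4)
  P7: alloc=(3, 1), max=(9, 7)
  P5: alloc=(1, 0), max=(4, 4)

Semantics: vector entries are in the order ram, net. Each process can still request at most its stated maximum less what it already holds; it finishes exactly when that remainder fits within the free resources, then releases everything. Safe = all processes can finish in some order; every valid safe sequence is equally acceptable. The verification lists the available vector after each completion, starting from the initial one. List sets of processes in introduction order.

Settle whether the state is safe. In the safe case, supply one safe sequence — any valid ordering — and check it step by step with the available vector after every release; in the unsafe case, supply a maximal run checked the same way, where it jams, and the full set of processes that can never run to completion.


UNSAFE — no complete ordering exists.
Key observation: after P0, P5, P2 the pool peaks at (5, 5), and each blocked process is short somewhere: P6 on net; P1 on ram; P4 on net; P7 on ram, net.
The run P0, P5, P2 cannot be extended any further. Check, step by step:
  pool = (3, 3)
  P0: need (3, 3) fits (3, 3); releases (1, 1), pool now (4, 4)
  P5: need (3, 4) fits (4, 4); releases (1, 0), pool now (5, 4)
  P2: need (5, 4) fits (5, 4); releases (0, 1), pool now (5, 5)
  P6 still needs (4, 6) but only (5, 5) is free — short on net
  P1 still needs (8, 1) but only (5, 5) is free — short on ram
  P4 still needs (2, 7) but only (5, 5) is free — short on net
  P7 still needs (6, 6) but only (5, 5) is free — short on ram and net
Never able to finish: P6, P1, P4 and P7.


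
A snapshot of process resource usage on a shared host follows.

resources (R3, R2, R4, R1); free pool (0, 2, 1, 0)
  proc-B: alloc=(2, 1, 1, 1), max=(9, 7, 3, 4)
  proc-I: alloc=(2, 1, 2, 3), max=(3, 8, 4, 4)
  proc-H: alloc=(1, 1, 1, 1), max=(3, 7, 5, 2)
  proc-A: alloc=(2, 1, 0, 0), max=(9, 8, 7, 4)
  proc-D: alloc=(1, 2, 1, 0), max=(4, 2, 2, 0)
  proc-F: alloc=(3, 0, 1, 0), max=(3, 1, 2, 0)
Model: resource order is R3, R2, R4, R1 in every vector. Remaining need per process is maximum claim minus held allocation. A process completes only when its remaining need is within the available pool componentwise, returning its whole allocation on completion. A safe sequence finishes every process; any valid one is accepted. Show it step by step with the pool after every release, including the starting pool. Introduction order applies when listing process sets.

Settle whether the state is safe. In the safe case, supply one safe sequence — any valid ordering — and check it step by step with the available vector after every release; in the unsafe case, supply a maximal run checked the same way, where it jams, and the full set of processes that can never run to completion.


UNSAFE.
Key observation: the wall is R2: completing proc-F, proc-D brings the pool only to (4, 4, 3, 0), and all the rest need more.
The run proc-F, proc-D cannot be extended any further. Check, step by step:
  pool = (0, 2, 1, 0)
  proc-F: need (0, 1, 1, 0) fits (0, 2, 1, 0); releases (3, 0, 1, 0), pool now (3, 2, 2, 0)
  proc-D: need (3, 0, 1, 0) fits (3, 2, 2, 0); releases (1, 2, 1, 0), pool now (4, 4, 3, 0)
  proc-B cannot run: need (7, 6, 2, 3) vs free (4, 4, 3, 0) (insufficient R3, R2 and R1)
  proc-I cannot run: need (1, 7, 2, 1) vs free (4, 4, 3, 0) (insufficient R2 and R1)
  proc-H cannot run: need (2, 6, 4, 1) vs free (4, 4, 3, 0) (insufficient R2, R4 and R1)
  proc-A cannot run: need (7, 7, 7, 4) vs free (4, 4, 3, 0) (insufficient R3, R2, R4 and R1)
Processes that can never finish: proc-B, proc-I, proc-H and proc-A.
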